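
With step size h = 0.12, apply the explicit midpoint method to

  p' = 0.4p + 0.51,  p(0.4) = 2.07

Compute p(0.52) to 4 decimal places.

2.2344

Midpoint: k1 = f(x_n, p_n); k2 = f(x_n + h/2, p_n + (h/2)·k1); p_{n+1} = p_n + h·k2.
x=0.400000, p=2.070000:
  k1 = f(0.400000, 2.070000) = 1.338000
  k2 = f(0.460000, 2.150280) = 1.370112
  p ← 2.070000 + 0.12·1.370112 = 2.234413
p(0.52) ≈ 2.2344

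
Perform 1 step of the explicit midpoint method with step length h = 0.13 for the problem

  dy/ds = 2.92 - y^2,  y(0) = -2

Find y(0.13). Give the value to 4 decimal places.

-2.1775

Midpoint: k1 = f(s_n, y_n); k2 = f(s_n + h/2, y_n + (h/2)·k1); y_{n+1} = y_n + h·k2.
s=0.000000, y=-2.000000:
  k1 = f(0.000000, -2.000000) = -1.080000
  k2 = f(0.065000, -2.070200) = -1.365728
  y ← -2.000000 + 0.13·(-1.365728) = -2.177545
y(0.13) ≈ -2.1775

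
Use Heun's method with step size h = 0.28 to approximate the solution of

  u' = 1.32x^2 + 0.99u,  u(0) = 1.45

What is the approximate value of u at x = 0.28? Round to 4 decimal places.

Heun: k1 = f(x_n, u_n); k2 = f(x_n + h, u_n + h·k1); u_{n+1} = u_n + (h/2)·(k1 + k2).
x=0.000000, u=1.450000:
  k1 = f(0.000000, 1.450000) = 1.435500
  k2 = f(0.280000, 1.851940) = 1.936909
  u ← 1.450000 + (0.28/2)·(1.435500 + 1.936909) = 1.922137
u(0.28) ≈ 1.9221

1.9221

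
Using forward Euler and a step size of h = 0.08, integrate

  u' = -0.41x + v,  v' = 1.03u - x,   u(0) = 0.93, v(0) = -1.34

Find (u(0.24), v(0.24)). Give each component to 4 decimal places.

0.6177, -1.1555

Euler on (u,v): u_{n+1} = u_n + h·u', v_{n+1} = v_n + h·v'.
0.000000: (0.930000, -1.340000); f=(-1.340000, 0.957900) → (0.822800, -1.263368)
0.080000: (0.822800, -1.263368); f=(-1.296168, 0.767484) → (0.719107, -1.201969)
0.160000: (0.719107, -1.201969); f=(-1.267569, 0.580680) → (0.617701, -1.155515)
(u(0.24), v(0.24)) ≈ (0.6177, -1.1555)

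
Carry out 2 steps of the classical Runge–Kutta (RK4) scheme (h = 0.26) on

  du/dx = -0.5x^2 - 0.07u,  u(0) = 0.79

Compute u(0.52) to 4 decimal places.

0.7385

RK4: k1 = f(x_n, u_n); k2 = f(x_n + h/2, u_n + (h/2)·k1); k3 = f(x_n + h/2, u_n + (h/2)·k2); k4 = f(x_n + h, u_n + h·k3); u_{n+1} = u_n + (h/6)·(k1 + 2k2 + 2k3 + k4).
x=0.000000, u=0.790000:
  k1 = f(0.000000, 0.790000) = -0.055300
  k2 = f(0.130000, 0.782811) = -0.063247
  k3 = f(0.130000, 0.781778) = -0.063174
  k4 = f(0.260000, 0.773575) = -0.087950
  u ← 0.790000 + (0.26/6)·(k1 + 2k2 + 2k3 + k4) = 0.772836
x=0.260000, u=0.772836:
  k1 = f(0.260000, 0.772836) = -0.087899
  k2 = f(0.390000, 0.761409) = -0.129349
  k3 = f(0.390000, 0.756021) = -0.128971
  k4 = f(0.520000, 0.739303) = -0.186951
  u ← 0.772836 + (0.26/6)·(k1 + 2k2 + 2k3 + k4) = 0.738538
u(0.52) ≈ 0.7385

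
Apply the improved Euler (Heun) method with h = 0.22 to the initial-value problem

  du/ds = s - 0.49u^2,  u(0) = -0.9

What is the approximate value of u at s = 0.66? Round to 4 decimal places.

Heun: k1 = f(s_n, u_n); k2 = f(s_n + h, u_n + h·k1); u_{n+1} = u_n + (h/2)·(k1 + k2).
s=0.000000, u=-0.900000:
  k1 = f(0.000000, -0.900000) = -0.396900
  k2 = f(0.220000, -0.987318) = -0.257650
  u ← -0.900000 + (0.22/2)·(-0.396900 + (-0.257650)) = -0.972001
s=0.220000, u=-0.972001:
  k1 = f(0.220000, -0.972001) = -0.242945
  k2 = f(0.440000, -1.025448) = -0.075257
  u ← -0.972001 + (0.22/2)·(-0.242945 + (-0.075257)) = -1.007003
s=0.440000, u=-1.007003:
  k1 = f(0.440000, -1.007003) = -0.056887
  k2 = f(0.660000, -1.019518) = 0.150686
  u ← -1.007003 + (0.22/2)·(-0.056887 + 0.150686) = -0.996685
u(0.66) ≈ -0.9967

-0.9967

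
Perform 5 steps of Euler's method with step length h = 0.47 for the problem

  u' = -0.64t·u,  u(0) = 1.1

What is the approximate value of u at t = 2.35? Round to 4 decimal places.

Euler: u_{n+1} = u_n + h·f(t_n, u_n).
t=0.000000, u=1.100000: f=0.000000 → u ← 1.100000 + 0.47·0.000000 = 1.100000
t=0.470000, u=1.100000: f=-0.330880 → u ← 1.100000 + 0.47·(-0.330880) = 0.944486
t=0.940000, u=0.944486: f=-0.568203 → u ← 0.944486 + 0.47·(-0.568203) = 0.677431
t=1.410000, u=0.677431: f=-0.611314 → u ← 0.677431 + 0.47·(-0.611314) = 0.390114
t=1.880000, u=0.390114: f=-0.469385 → u ← 0.390114 + 0.47·(-0.469385) = 0.169503
u(2.35) ≈ 0.1695

0.1695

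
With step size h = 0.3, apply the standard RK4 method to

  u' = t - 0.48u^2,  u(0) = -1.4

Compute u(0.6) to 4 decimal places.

RK4: k1 = f(t_n, u_n); k2 = f(t_n + h/2, u_n + (h/2)·k1); k3 = f(t_n + h/2, u_n + (h/2)·k2); k4 = f(t_n + h, u_n + h·k3); u_{n+1} = u_n + (h/6)·(k1 + 2k2 + 2k3 + k4).
t=0.000000, u=-1.400000:
  k1 = f(0.000000, -1.400000) = -0.940800
  k2 = f(0.150000, -1.541120) = -0.990024
  k3 = f(0.150000, -1.548504) = -1.000975
  k4 = f(0.300000, -1.700292) = -1.087677
  u ← -1.400000 + (0.3/6)·(k1 + 2k2 + 2k3 + k4) = -1.700524
t=0.300000, u=-1.700524:
  k1 = f(0.300000, -1.700524) = -1.088055
  k2 = f(0.450000, -1.863732) = -1.217279
  k3 = f(0.450000, -1.883116) = -1.252140
  k4 = f(0.600000, -2.076166) = -1.469023
  u ← -1.700524 + (0.3/6)·(k1 + 2k2 + 2k3 + k4) = -2.075319
u(0.6) ≈ -2.0753

-2.0753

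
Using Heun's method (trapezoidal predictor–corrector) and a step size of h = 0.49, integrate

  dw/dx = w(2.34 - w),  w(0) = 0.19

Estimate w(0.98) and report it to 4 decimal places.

1.0130

Heun: k1 = f(x_n, w_n); k2 = f(x_n + h, w_n + h·k1); w_{n+1} = w_n + (h/2)·(k1 + k2).
x=0.000000, w=0.190000:
  k1 = f(0.000000, 0.190000) = 0.408500
  k2 = f(0.490000, 0.390165) = 0.760757
  w ← 0.190000 + (0.49/2)·(0.408500 + 0.760757) = 0.476468
x=0.490000, w=0.476468:
  k1 = f(0.490000, 0.476468) = 0.887913
  k2 = f(0.980000, 0.911546) = 1.302101
  w ← 0.476468 + (0.49/2)·(0.887913 + 1.302101) = 1.013022
w(0.98) ≈ 1.0130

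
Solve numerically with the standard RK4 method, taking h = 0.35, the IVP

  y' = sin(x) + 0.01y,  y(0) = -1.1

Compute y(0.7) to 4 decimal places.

RK4: k1 = f(x_n, y_n); k2 = f(x_n + h/2, y_n + (h/2)·k1); k3 = f(x_n + h/2, y_n + (h/2)·k2); k4 = f(x_n + h, y_n + h·k3); y_{n+1} = y_n + (h/6)·(k1 + 2k2 + 2k3 + k4).
x=0.000000, y=-1.100000:
  k1 = f(0.000000, -1.100000) = -0.011000
  k2 = f(0.175000, -1.101925) = 0.163089
  k3 = f(0.175000, -1.071459) = 0.163394
  k4 = f(0.350000, -1.042812) = 0.332470
  y ← -1.100000 + (0.35/6)·(k1 + 2k2 + 2k3 + k4) = -1.043158
x=0.350000, y=-1.043158:
  k1 = f(0.350000, -1.043158) = 0.332466
  k2 = f(0.525000, -0.984976) = 0.491363
  k3 = f(0.525000, -0.957169) = 0.491641
  k4 = f(0.700000, -0.871084) = 0.635507
  y ← -1.043158 + (0.35/6)·(k1 + 2k2 + 2k3 + k4) = -0.872009
y(0.7) ≈ -0.8720

-0.8720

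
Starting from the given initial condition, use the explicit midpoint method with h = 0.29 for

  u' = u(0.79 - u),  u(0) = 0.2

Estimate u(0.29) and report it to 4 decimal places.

Midpoint: k1 = f(x_n, u_n); k2 = f(x_n + h/2, u_n + (h/2)·k1); u_{n+1} = u_n + h·k2.
x=0.000000, u=0.200000:
  k1 = f(0.000000, 0.200000) = 0.118000
  k2 = f(0.145000, 0.217110) = 0.124380
  u ← 0.200000 + 0.29·0.124380 = 0.236070
u(0.29) ≈ 0.2361

0.2361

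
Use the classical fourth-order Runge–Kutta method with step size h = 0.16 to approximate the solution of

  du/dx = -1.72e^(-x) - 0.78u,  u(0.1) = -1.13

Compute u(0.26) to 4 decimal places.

RK4: k1 = f(x_n, u_n); k2 = f(x_n + h/2, u_n + (h/2)·k1); k3 = f(x_n + h/2, u_n + (h/2)·k2); k4 = f(x_n + h, u_n + h·k3); u_{n+1} = u_n + (h/6)·(k1 + 2k2 + 2k3 + k4).
x=0.100000, u=-1.130000:
  k1 = f(0.100000, -1.130000) = -0.674920
  k2 = f(0.180000, -1.183994) = -0.513150
  k3 = f(0.180000, -1.171052) = -0.523244
  k4 = f(0.260000, -1.213719) = -0.379508
  u ← -1.130000 + (0.16/6)·(k1 + 2k2 + 2k3 + k4) = -1.213392
u(0.26) ≈ -1.2134

-1.2134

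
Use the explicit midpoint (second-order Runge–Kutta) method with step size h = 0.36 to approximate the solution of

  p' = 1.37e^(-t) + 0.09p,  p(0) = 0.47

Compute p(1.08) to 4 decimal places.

Midpoint: k1 = f(t_n, p_n); k2 = f(t_n + h/2, p_n + (h/2)·k1); p_{n+1} = p_n + h·k2.
t=0.000000, p=0.470000:
  k1 = f(0.000000, 0.470000) = 1.412300
  k2 = f(0.180000, 0.724214) = 1.209499
  p ← 0.470000 + 0.36·1.209499 = 0.905420
t=0.360000, p=0.905420:
  k1 = f(0.360000, 0.905420) = 1.037304
  k2 = f(0.540000, 1.092135) = 0.896657
  p ← 0.905420 + 0.36·0.896657 = 1.228216
t=0.720000, p=1.228216:
  k1 = f(0.720000, 1.228216) = 0.777390
  k2 = f(0.900000, 1.368147) = 0.680134
  p ← 1.228216 + 0.36·0.680134 = 1.473065
p(1.08) ≈ 1.4731

1.4731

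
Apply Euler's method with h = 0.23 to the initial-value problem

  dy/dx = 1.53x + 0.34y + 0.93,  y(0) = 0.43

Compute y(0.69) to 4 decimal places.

Euler: y_{n+1} = y_n + h·f(x_n, y_n).
x=0.000000, y=0.430000: f=1.076200 → y ← 0.430000 + 0.23·1.076200 = 0.677526
x=0.230000, y=0.677526: f=1.512259 → y ← 0.677526 + 0.23·1.512259 = 1.025346
x=0.460000, y=1.025346: f=1.982417 → y ← 1.025346 + 0.23·1.982417 = 1.481302
y(0.69) ≈ 1.4813

1.4813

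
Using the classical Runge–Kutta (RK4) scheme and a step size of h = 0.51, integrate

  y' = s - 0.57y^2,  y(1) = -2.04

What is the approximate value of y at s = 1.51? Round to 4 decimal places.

-3.3098

RK4: k1 = f(s_n, y_n); k2 = f(s_n + h/2, y_n + (h/2)·k1); k3 = f(s_n + h/2, y_n + (h/2)·k2); k4 = f(s_n + h, y_n + h·k3); y_{n+1} = y_n + (h/6)·(k1 + 2k2 + 2k3 + k4).
s=1.000000, y=-2.040000:
  k1 = f(1.000000, -2.040000) = -1.372112
  k2 = f(1.255000, -2.389889) = -2.000593
  k3 = f(1.255000, -2.550151) = -2.451865
  k4 = f(1.510000, -3.290451) = -4.661429
  y ← -2.040000 + (0.51/6)·(k1 + 2k2 + 2k3 + k4) = -3.309769
y(1.51) ≈ -3.3098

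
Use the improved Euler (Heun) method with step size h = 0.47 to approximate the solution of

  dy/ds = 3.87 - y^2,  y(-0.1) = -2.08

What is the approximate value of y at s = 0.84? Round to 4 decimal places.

-5.3461

Heun: k1 = f(s_n, y_n); k2 = f(s_n + h, y_n + h·k1); y_{n+1} = y_n + (h/2)·(k1 + k2).
s=-0.100000, y=-2.080000:
  k1 = f(-0.100000, -2.080000) = -0.456400
  k2 = f(0.370000, -2.294508) = -1.394767
  y ← -2.080000 + (0.47/2)·(-0.456400 + (-1.394767)) = -2.515024
s=0.370000, y=-2.515024:
  k1 = f(0.370000, -2.515024) = -2.455347
  k2 = f(0.840000, -3.669037) = -9.591835
  y ← -2.515024 + (0.47/2)·(-2.455347 + (-9.591835)) = -5.346112
y(0.84) ≈ -5.3461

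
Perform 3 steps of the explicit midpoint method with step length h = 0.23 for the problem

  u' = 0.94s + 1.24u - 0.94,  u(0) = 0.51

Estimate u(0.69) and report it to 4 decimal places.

Midpoint: k1 = f(s_n, u_n); k2 = f(s_n + h/2, u_n + (h/2)·k1); u_{n+1} = u_n + h·k2.
s=0.000000, u=0.510000:
  k1 = f(0.000000, 0.510000) = -0.307600
  k2 = f(0.115000, 0.474626) = -0.243364
  u ← 0.510000 + 0.23·(-0.243364) = 0.454026
s=0.230000, u=0.454026:
  k1 = f(0.230000, 0.454026) = -0.160807
  k2 = f(0.345000, 0.435533) = -0.075638
  u ← 0.454026 + 0.23·(-0.075638) = 0.436629
s=0.460000, u=0.436629:
  k1 = f(0.460000, 0.436629) = 0.033821
  k2 = f(0.575000, 0.440519) = 0.146743
  u ← 0.436629 + 0.23·0.146743 = 0.470380
u(0.69) ≈ 0.4704

0.4704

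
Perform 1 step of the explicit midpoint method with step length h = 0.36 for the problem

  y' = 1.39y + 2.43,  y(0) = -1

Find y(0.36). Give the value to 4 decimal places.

-0.5319

Midpoint: k1 = f(x_n, y_n); k2 = f(x_n + h/2, y_n + (h/2)·k1); y_{n+1} = y_n + h·k2.
x=0.000000, y=-1.000000:
  k1 = f(0.000000, -1.000000) = 1.040000
  k2 = f(0.180000, -0.812800) = 1.300208
  y ← -1.000000 + 0.36·1.300208 = -0.531925
y(0.36) ≈ -0.5319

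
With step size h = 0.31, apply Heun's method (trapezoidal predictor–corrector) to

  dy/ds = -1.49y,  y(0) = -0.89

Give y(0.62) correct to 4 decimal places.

Heun: k1 = f(s_n, y_n); k2 = f(s_n + h, y_n + h·k1); y_{n+1} = y_n + (h/2)·(k1 + k2).
s=0.000000, y=-0.890000:
  k1 = f(0.000000, -0.890000) = 1.326100
  k2 = f(0.310000, -0.478909) = 0.713574
  y ← -0.890000 + (0.31/2)·(1.326100 + 0.713574) = -0.573850
s=0.310000, y=-0.573850:
  k1 = f(0.310000, -0.573850) = 0.855037
  k2 = f(0.620000, -0.308789) = 0.460096
  y ← -0.573850 + (0.31/2)·(0.855037 + 0.460096) = -0.370005
y(0.62) ≈ -0.3700

-0.3700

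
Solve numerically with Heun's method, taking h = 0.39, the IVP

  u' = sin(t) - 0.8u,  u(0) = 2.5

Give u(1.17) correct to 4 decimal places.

1.4522

Heun: k1 = f(t_n, u_n); k2 = f(t_n + h, u_n + h·k1); u_{n+1} = u_n + (h/2)·(k1 + k2).
t=0.000000, u=2.500000:
  k1 = f(0.000000, 2.500000) = -2.000000
  k2 = f(0.390000, 1.720000) = -0.995812
  u ← 2.500000 + (0.39/2)·(-2.000000 + (-0.995812)) = 1.915817
t=0.390000, u=1.915817:
  k1 = f(0.390000, 1.915817) = -1.152465
  k2 = f(0.780000, 1.466355) = -0.469805
  u ← 1.915817 + (0.39/2)·(-1.152465 + (-0.469805)) = 1.599474
t=0.780000, u=1.599474:
  k1 = f(0.780000, 1.599474) = -0.576300
  k2 = f(1.170000, 1.374717) = -0.179023
  u ← 1.599474 + (0.39/2)·(-0.576300 + (-0.179023)) = 1.452186
u(1.17) ≈ 1.4522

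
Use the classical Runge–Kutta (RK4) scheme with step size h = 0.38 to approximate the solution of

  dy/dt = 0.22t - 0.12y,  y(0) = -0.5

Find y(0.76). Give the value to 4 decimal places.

RK4: k1 = f(t_n, y_n); k2 = f(t_n + h/2, y_n + (h/2)·k1); k3 = f(t_n + h/2, y_n + (h/2)·k2); k4 = f(t_n + h, y_n + h·k3); y_{n+1} = y_n + (h/6)·(k1 + 2k2 + 2k3 + k4).
t=0.000000, y=-0.500000:
  k1 = f(0.000000, -0.500000) = 0.060000
  k2 = f(0.190000, -0.488600) = 0.100432
  k3 = f(0.190000, -0.480918) = 0.099510
  k4 = f(0.380000, -0.462186) = 0.139062
  y ← -0.500000 + (0.38/6)·(k1 + 2k2 + 2k3 + k4) = -0.462067
t=0.380000, y=-0.462067:
  k1 = f(0.380000, -0.462067) = 0.139048
  k2 = f(0.570000, -0.435648) = 0.177678
  k3 = f(0.570000, -0.428308) = 0.176797
  k4 = f(0.760000, -0.394884) = 0.214586
  y ← -0.462067 + (0.38/6)·(k1 + 2k2 + 2k3 + k4) = -0.394770
y(0.76) ≈ -0.3948

-0.3948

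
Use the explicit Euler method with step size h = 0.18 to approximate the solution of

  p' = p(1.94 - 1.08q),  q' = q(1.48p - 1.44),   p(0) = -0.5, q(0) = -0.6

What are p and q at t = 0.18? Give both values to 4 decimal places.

Euler on (p,q): p_{n+1} = p_n + h·p', q_{n+1} = q_n + h·q'.
0.000000: (-0.500000, -0.600000); f=(-1.294000, 1.308000) → (-0.732920, -0.364560)
(p(0.18), q(0.18)) ≈ (-0.7329, -0.3646)

-0.7329, -0.3646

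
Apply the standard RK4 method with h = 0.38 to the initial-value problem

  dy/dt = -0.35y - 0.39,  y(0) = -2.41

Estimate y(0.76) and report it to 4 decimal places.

RK4: k1 = f(t_n, y_n); k2 = f(t_n + h/2, y_n + (h/2)·k1); k3 = f(t_n + h/2, y_n + (h/2)·k2); k4 = f(t_n + h, y_n + h·k3); y_{n+1} = y_n + (h/6)·(k1 + 2k2 + 2k3 + k4).
t=0.000000, y=-2.410000:
  k1 = f(0.000000, -2.410000) = 0.453500
  k2 = f(0.190000, -2.323835) = 0.423342
  k3 = f(0.190000, -2.329565) = 0.425348
  k4 = f(0.380000, -2.248368) = 0.396929
  y ← -2.410000 + (0.38/6)·(k1 + 2k2 + 2k3 + k4) = -2.248639
t=0.380000, y=-2.248639:
  k1 = f(0.380000, -2.248639) = 0.397024
  k2 = f(0.570000, -2.173204) = 0.370622
  k3 = f(0.570000, -2.178221) = 0.372377
  k4 = f(0.760000, -2.107135) = 0.347497
  y ← -2.248639 + (0.38/6)·(k1 + 2k2 + 2k3 + k4) = -2.107373
y(0.76) ≈ -2.1074

-2.1074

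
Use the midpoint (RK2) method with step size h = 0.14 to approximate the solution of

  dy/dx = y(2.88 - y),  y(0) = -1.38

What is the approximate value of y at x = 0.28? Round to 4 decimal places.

Midpoint: k1 = f(x_n, y_n); k2 = f(x_n + h/2, y_n + (h/2)·k1); y_{n+1} = y_n + h·k2.
x=0.000000, y=-1.380000:
  k1 = f(0.000000, -1.380000) = -5.878800
  k2 = f(0.070000, -1.791516) = -8.369096
  y ← -1.380000 + 0.14·(-8.369096) = -2.551673
x=0.140000, y=-2.551673:
  k1 = f(0.140000, -2.551673) = -13.859856
  k2 = f(0.210000, -3.521863) = -22.546488
  y ← -2.551673 + 0.14·(-22.546488) = -5.708182
y(0.28) ≈ -5.7082

-5.7082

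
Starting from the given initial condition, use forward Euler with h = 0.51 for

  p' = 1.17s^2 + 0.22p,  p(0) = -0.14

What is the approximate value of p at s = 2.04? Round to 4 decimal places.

Euler: p_{n+1} = p_n + h·f(s_n, p_n).
s=0.000000, p=-0.140000: f=-0.030800 → p ← -0.140000 + 0.51·(-0.030800) = -0.155708
s=0.510000, p=-0.155708: f=0.270061 → p ← -0.155708 + 0.51·0.270061 = -0.017977
s=1.020000, p=-0.017977: f=1.213313 → p ← -0.017977 + 0.51·1.213313 = 0.600813
s=1.530000, p=0.600813: f=2.871032 → p ← 0.600813 + 0.51·2.871032 = 2.065039
p(2.04) ≈ 2.0650

2.0650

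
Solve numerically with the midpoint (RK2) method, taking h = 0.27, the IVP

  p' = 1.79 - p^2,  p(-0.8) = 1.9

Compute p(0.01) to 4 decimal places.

1.4267

Midpoint: k1 = f(t_n, p_n); k2 = f(t_n + h/2, p_n + (h/2)·k1); p_{n+1} = p_n + h·k2.
t=-0.800000, p=1.900000:
  k1 = f(-0.800000, 1.900000) = -1.820000
  k2 = f(-0.665000, 1.654300) = -0.946708
  p ← 1.900000 + 0.27·(-0.946708) = 1.644389
t=-0.530000, p=1.644389:
  k1 = f(-0.530000, 1.644389) = -0.914014
  k2 = f(-0.395000, 1.520997) = -0.523431
  p ← 1.644389 + 0.27·(-0.523431) = 1.503062
t=-0.260000, p=1.503062:
  k1 = f(-0.260000, 1.503062) = -0.469196
  k2 = f(-0.125000, 1.439721) = -0.282796
  p ← 1.503062 + 0.27·(-0.282796) = 1.426707
p(0.01) ≈ 1.4267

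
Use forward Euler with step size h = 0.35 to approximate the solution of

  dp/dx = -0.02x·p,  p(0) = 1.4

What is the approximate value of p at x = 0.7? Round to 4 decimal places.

1.3966

Euler: p_{n+1} = p_n + h·f(x_n, p_n).
x=0.000000, p=1.400000: f=0.000000 → p ← 1.400000 + 0.35·0.000000 = 1.400000
x=0.350000, p=1.400000: f=-0.009800 → p ← 1.400000 + 0.35·(-0.009800) = 1.396570
p(0.7) ≈ 1.3966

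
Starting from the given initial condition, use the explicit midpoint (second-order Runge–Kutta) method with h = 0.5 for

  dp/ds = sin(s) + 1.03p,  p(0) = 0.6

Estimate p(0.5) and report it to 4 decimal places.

1.1123

Midpoint: k1 = f(s_n, p_n); k2 = f(s_n + h/2, p_n + (h/2)·k1); p_{n+1} = p_n + h·k2.
s=0.000000, p=0.600000:
  k1 = f(0.000000, 0.600000) = 0.618000
  k2 = f(0.250000, 0.754500) = 1.024539
  p ← 0.600000 + 0.5·1.024539 = 1.112269
p(0.5) ≈ 1.1123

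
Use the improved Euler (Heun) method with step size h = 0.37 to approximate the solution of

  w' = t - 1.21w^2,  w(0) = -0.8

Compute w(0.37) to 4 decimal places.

-1.1391

Heun: k1 = f(t_n, w_n); k2 = f(t_n + h, w_n + h·k1); w_{n+1} = w_n + (h/2)·(k1 + k2).
t=0.000000, w=-0.800000:
  k1 = f(0.000000, -0.800000) = -0.774400
  k2 = f(0.370000, -1.086528) = -1.058457
  w ← -0.800000 + (0.37/2)·(-0.774400 + (-1.058457)) = -1.139079
w(0.37) ≈ -1.1391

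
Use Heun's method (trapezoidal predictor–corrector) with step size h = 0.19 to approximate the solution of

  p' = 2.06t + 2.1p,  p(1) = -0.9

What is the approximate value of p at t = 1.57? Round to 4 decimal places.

Heun: k1 = f(t_n, p_n); k2 = f(t_n + h, p_n + h·k1); p_{n+1} = p_n + (h/2)·(k1 + k2).
t=1.000000, p=-0.900000:
  k1 = f(1.000000, -0.900000) = 0.170000
  k2 = f(1.190000, -0.867700) = 0.629230
  p ← -0.900000 + (0.19/2)·(0.170000 + 0.629230) = -0.824073
t=1.190000, p=-0.824073:
  k1 = f(1.190000, -0.824073) = 0.720846
  k2 = f(1.380000, -0.687112) = 1.399864
  p ← -0.824073 + (0.19/2)·(0.720846 + 1.399864) = -0.622606
t=1.380000, p=-0.622606:
  k1 = f(1.380000, -0.622606) = 1.535328
  k2 = f(1.570000, -0.330893) = 2.539324
  p ← -0.622606 + (0.19/2)·(1.535328 + 2.539324) = -0.235514
p(1.57) ≈ -0.2355

-0.2355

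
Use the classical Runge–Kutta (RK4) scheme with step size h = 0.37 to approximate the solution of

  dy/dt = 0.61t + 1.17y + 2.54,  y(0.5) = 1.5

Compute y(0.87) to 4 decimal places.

3.6777

RK4: k1 = f(t_n, y_n); k2 = f(t_n + h/2, y_n + (h/2)·k1); k3 = f(t_n + h/2, y_n + (h/2)·k2); k4 = f(t_n + h, y_n + h·k3); y_{n+1} = y_n + (h/6)·(k1 + 2k2 + 2k3 + k4).
t=0.500000, y=1.500000:
  k1 = f(0.500000, 1.500000) = 4.600000
  k2 = f(0.685000, 2.351000) = 5.708520
  k3 = f(0.685000, 2.556076) = 5.948459
  k4 = f(0.870000, 3.700930) = 7.400788
  y ← 1.500000 + (0.37/6)·(k1 + 2k2 + 2k3 + k4) = 3.677743
y(0.87) ≈ 3.6777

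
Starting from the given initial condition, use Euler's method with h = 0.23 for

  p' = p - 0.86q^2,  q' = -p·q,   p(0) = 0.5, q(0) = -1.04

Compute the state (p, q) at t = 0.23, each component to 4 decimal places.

0.4011, -0.9204

Euler on (p,q): p_{n+1} = p_n + h·p', q_{n+1} = q_n + h·q'.
0.000000: (0.500000, -1.040000); f=(-0.430176, 0.520000) → (0.401060, -0.920400)
(p(0.23), q(0.23)) ≈ (0.4011, -0.9204)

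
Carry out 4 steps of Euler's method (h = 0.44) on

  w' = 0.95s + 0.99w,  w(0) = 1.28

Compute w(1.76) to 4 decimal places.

Euler: w_{n+1} = w_n + h·f(s_n, w_n).
s=0.000000, w=1.280000: f=1.267200 → w ← 1.280000 + 0.44·1.267200 = 1.837568
s=0.440000, w=1.837568: f=2.237192 → w ← 1.837568 + 0.44·2.237192 = 2.821933
s=0.880000, w=2.821933: f=3.629713 → w ← 2.821933 + 0.44·3.629713 = 4.419006
s=1.320000, w=4.419006: f=5.628816 → w ← 4.419006 + 0.44·5.628816 = 6.895686
w(1.76) ≈ 6.8957

6.8957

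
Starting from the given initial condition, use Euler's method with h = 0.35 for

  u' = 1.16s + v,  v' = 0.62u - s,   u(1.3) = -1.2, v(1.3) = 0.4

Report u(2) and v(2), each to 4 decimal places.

0.0273, -1.0084

Euler on (u,v): u_{n+1} = u_n + h·u', v_{n+1} = v_n + h·v'.
1.300000: (-1.200000, 0.400000); f=(1.908000, -2.044000) → (-0.532200, -0.315400)
1.650000: (-0.532200, -0.315400); f=(1.598600, -1.979964) → (0.027310, -1.008387)
(u(2), v(2)) ≈ (0.0273, -1.0084)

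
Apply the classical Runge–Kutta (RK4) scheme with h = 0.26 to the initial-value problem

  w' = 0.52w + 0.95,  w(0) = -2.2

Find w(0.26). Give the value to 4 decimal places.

RK4: k1 = f(x_n, w_n); k2 = f(x_n + h/2, w_n + (h/2)·k1); k3 = f(x_n + h/2, w_n + (h/2)·k2); k4 = f(x_n + h, w_n + h·k3); w_{n+1} = w_n + (h/6)·(k1 + 2k2 + 2k3 + k4).
x=0.000000, w=-2.200000:
  k1 = f(0.000000, -2.200000) = -0.194000
  k2 = f(0.130000, -2.225220) = -0.207114
  k3 = f(0.130000, -2.226925) = -0.208001
  k4 = f(0.260000, -2.254080) = -0.222122
  w ← -2.200000 + (0.26/6)·(k1 + 2k2 + 2k3 + k4) = -2.254009
w(0.26) ≈ -2.2540

-2.2540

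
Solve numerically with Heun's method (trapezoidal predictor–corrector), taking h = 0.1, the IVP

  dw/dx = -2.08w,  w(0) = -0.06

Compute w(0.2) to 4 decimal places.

-0.0397

Heun: k1 = f(x_n, w_n); k2 = f(x_n + h, w_n + h·k1); w_{n+1} = w_n + (h/2)·(k1 + k2).
x=0.000000, w=-0.060000:
  k1 = f(0.000000, -0.060000) = 0.124800
  k2 = f(0.100000, -0.047520) = 0.098842
  w ← -0.060000 + (0.1/2)·(0.124800 + 0.098842) = -0.048818
x=0.100000, w=-0.048818:
  k1 = f(0.100000, -0.048818) = 0.101541
  k2 = f(0.200000, -0.038664) = 0.080421
  w ← -0.048818 + (0.1/2)·(0.101541 + 0.080421) = -0.039720
w(0.2) ≈ -0.0397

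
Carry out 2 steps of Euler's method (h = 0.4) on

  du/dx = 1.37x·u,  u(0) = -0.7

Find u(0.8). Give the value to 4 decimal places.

-0.8534

Euler: u_{n+1} = u_n + h·f(x_n, u_n).
x=0.000000, u=-0.700000: f=0.000000 → u ← -0.700000 + 0.4·0.000000 = -0.700000
x=0.400000, u=-0.700000: f=-0.383600 → u ← -0.700000 + 0.4·(-0.383600) = -0.853440
u(0.8) ≈ -0.8534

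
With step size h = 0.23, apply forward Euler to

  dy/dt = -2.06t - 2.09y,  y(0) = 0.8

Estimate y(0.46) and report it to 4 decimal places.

Euler: y_{n+1} = y_n + h·f(t_n, y_n).
t=0.000000, y=0.800000: f=-1.672000 → y ← 0.800000 + 0.23·(-1.672000) = 0.415440
t=0.230000, y=0.415440: f=-1.342070 → y ← 0.415440 + 0.23·(-1.342070) = 0.106764
y(0.46) ≈ 0.1068

0.1068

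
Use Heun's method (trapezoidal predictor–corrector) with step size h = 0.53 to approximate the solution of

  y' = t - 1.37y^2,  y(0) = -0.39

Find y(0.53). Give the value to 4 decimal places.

Heun: k1 = f(t_n, y_n); k2 = f(t_n + h, y_n + h·k1); y_{n+1} = y_n + (h/2)·(k1 + k2).
t=0.000000, y=-0.390000:
  k1 = f(0.000000, -0.390000) = -0.208377
  k2 = f(0.530000, -0.500440) = 0.186897
  y ← -0.390000 + (0.53/2)·(-0.208377 + 0.186897) = -0.395692
y(0.53) ≈ -0.3957

-0.3957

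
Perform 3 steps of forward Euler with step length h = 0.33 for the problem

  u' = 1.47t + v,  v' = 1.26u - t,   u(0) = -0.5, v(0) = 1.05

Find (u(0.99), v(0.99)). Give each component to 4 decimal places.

Euler on (u,v): u_{n+1} = u_n + h·u', v_{n+1} = v_n + h·v'.
0.000000: (-0.500000, 1.050000); f=(1.050000, -0.630000) → (-0.153500, 0.842100)
0.330000: (-0.153500, 0.842100); f=(1.327200, -0.523410) → (0.284476, 0.669375)
0.660000: (0.284476, 0.669375); f=(1.639575, -0.301560) → (0.825536, 0.569860)
(u(0.99), v(0.99)) ≈ (0.8255, 0.5699)

0.8255, 0.5699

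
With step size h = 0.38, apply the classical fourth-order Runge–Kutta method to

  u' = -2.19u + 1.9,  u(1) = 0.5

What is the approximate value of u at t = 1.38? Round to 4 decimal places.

0.7066

RK4: k1 = f(t_n, u_n); k2 = f(t_n + h/2, u_n + (h/2)·k1); k3 = f(t_n + h/2, u_n + (h/2)·k2); k4 = f(t_n + h, u_n + h·k3); u_{n+1} = u_n + (h/6)·(k1 + 2k2 + 2k3 + k4).
t=1.000000, u=0.500000:
  k1 = f(1.000000, 0.500000) = 0.805000
  k2 = f(1.190000, 0.652950) = 0.470039
  k3 = f(1.190000, 0.589308) = 0.609417
  k4 = f(1.380000, 0.731578) = 0.297844
  u ← 0.500000 + (0.38/6)·(k1 + 2k2 + 2k3 + k4) = 0.706578
u(1.38) ≈ 0.7066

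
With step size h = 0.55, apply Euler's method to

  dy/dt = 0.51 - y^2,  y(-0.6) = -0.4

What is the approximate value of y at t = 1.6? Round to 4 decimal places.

0.5496

Euler: y_{n+1} = y_n + h·f(t_n, y_n).
t=-0.600000, y=-0.400000: f=0.350000 → y ← -0.400000 + 0.55·0.350000 = -0.207500
t=-0.050000, y=-0.207500: f=0.466944 → y ← -0.207500 + 0.55·0.466944 = 0.049319
t=0.500000, y=0.049319: f=0.507568 → y ← 0.049319 + 0.55·0.507568 = 0.328481
t=1.050000, y=0.328481: f=0.402100 → y ← 0.328481 + 0.55·0.402100 = 0.549636
y(1.6) ≈ 0.5496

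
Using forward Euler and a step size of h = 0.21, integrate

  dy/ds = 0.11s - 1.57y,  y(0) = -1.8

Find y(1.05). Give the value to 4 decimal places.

-0.2086

Euler: y_{n+1} = y_n + h·f(s_n, y_n).
s=0.000000, y=-1.800000: f=2.826000 → y ← -1.800000 + 0.21·2.826000 = -1.206540
s=0.210000, y=-1.206540: f=1.917368 → y ← -1.206540 + 0.21·1.917368 = -0.803893
s=0.420000, y=-0.803893: f=1.308312 → y ← -0.803893 + 0.21·1.308312 = -0.529147
s=0.630000, y=-0.529147: f=0.900061 → y ← -0.529147 + 0.21·0.900061 = -0.340134
s=0.840000, y=-0.340134: f=0.626411 → y ← -0.340134 + 0.21·0.626411 = -0.208588
y(1.05) ≈ -0.2086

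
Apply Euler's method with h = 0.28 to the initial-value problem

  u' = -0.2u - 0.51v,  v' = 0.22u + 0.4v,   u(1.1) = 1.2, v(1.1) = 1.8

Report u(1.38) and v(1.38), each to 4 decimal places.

0.8758, 2.0755

Euler on (u,v): u_{n+1} = u_n + h·u', v_{n+1} = v_n + h·v'.
1.100000: (1.200000, 1.800000); f=(-1.158000, 0.984000) → (0.875760, 2.075520)
(u(1.38), v(1.38)) ≈ (0.8758, 2.0755)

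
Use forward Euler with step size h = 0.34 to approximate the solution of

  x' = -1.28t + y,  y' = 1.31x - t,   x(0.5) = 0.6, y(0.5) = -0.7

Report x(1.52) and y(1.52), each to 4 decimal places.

-1.2198, -1.4150

Euler on (x,y): x_{n+1} = x_n + h·x', y_{n+1} = y_n + h·y'.
0.500000: (0.600000, -0.700000); f=(-1.340000, 0.286000) → (0.144400, -0.602760)
0.840000: (0.144400, -0.602760); f=(-1.677960, -0.650836) → (-0.426106, -0.824044)
1.180000: (-0.426106, -0.824044); f=(-2.334444, -1.738199) → (-1.219817, -1.415032)
(x(1.52), y(1.52)) ≈ (-1.2198, -1.4150)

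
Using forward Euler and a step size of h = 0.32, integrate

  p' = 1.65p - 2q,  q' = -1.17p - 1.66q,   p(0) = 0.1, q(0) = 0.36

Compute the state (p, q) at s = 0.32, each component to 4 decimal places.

-0.0776, 0.1313

Euler on (p,q): p_{n+1} = p_n + h·p', q_{n+1} = q_n + h·q'.
0.000000: (0.100000, 0.360000); f=(-0.555000, -0.714600) → (-0.077600, 0.131328)
(p(0.32), q(0.32)) ≈ (-0.0776, 0.1313)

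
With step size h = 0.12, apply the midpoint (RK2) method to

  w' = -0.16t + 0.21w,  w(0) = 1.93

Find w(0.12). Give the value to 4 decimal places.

Midpoint: k1 = f(t_n, w_n); k2 = f(t_n + h/2, w_n + (h/2)·k1); w_{n+1} = w_n + h·k2.
t=0.000000, w=1.930000:
  k1 = f(0.000000, 1.930000) = 0.405300
  k2 = f(0.060000, 1.954318) = 0.400807
  w ← 1.930000 + 0.12·0.400807 = 1.978097
w(0.12) ≈ 1.9781

1.9781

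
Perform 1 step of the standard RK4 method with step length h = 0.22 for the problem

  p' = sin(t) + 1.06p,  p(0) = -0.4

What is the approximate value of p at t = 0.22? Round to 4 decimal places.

RK4: k1 = f(t_n, p_n); k2 = f(t_n + h/2, p_n + (h/2)·k1); k3 = f(t_n + h/2, p_n + (h/2)·k2); k4 = f(t_n + h, p_n + h·k3); p_{n+1} = p_n + (h/6)·(k1 + 2k2 + 2k3 + k4).
t=0.000000, p=-0.400000:
  k1 = f(0.000000, -0.400000) = -0.424000
  k2 = f(0.110000, -0.446640) = -0.363660
  k3 = f(0.110000, -0.440003) = -0.356624
  k4 = f(0.220000, -0.478457) = -0.288935
  p ← -0.400000 + (0.22/6)·(k1 + 2k2 + 2k3 + k4) = -0.478962
p(0.22) ≈ -0.4790

-0.4790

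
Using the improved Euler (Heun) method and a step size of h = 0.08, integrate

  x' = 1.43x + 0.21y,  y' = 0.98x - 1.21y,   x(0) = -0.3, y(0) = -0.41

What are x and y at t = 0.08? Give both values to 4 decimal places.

-0.3434, -0.3962

Heun on (x,y): k1 = f(t_n, state_n); k2 = f(t_n + h, state_n + h·k1); state_{n+1} = state_n + (h/2)·(k1 + k2).
0.000000: (-0.300000, -0.410000)
  k1 = (-0.515100, 0.202100)
  predictor → (-0.341208, -0.393832)
  k2 = (-0.570632, 0.142153)
  → (-0.343429, -0.396230)
(x(0.08), y(0.08)) ≈ (-0.3434, -0.3962)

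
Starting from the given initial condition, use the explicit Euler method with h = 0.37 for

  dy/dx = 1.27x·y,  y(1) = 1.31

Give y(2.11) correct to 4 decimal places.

Euler: y_{n+1} = y_n + h·f(x_n, y_n).
x=1.000000, y=1.310000: f=1.663700 → y ← 1.310000 + 0.37·1.663700 = 1.925569
x=1.370000, y=1.925569: f=3.350298 → y ← 1.925569 + 0.37·3.350298 = 3.165179
x=1.740000, y=3.165179: f=6.994413 → y ← 3.165179 + 0.37·6.994413 = 5.753112
y(2.11) ≈ 5.7531

5.7531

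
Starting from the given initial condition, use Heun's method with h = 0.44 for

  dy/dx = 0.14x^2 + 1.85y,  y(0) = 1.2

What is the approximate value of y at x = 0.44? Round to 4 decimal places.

2.5803

Heun: k1 = f(x_n, y_n); k2 = f(x_n + h, y_n + h·k1); y_{n+1} = y_n + (h/2)·(k1 + k2).
x=0.000000, y=1.200000:
  k1 = f(0.000000, 1.200000) = 2.220000
  k2 = f(0.440000, 2.176800) = 4.054184
  y ← 1.200000 + (0.44/2)·(2.220000 + 4.054184) = 2.580320
y(0.44) ≈ 2.5803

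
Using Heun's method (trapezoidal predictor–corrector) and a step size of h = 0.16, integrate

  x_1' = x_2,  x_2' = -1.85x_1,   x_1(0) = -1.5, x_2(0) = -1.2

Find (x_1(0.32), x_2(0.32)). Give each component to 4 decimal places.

-1.7337, -0.2200

Heun on (x_1,x_2): k1 = f(t_n, state_n); k2 = f(t_n + h, state_n + h·k1); state_{n+1} = state_n + (h/2)·(k1 + k2).
0.000000: (-1.500000, -1.200000)
  k1 = (-1.200000, 2.775000)
  predictor → (-1.692000, -0.756000)
  k2 = (-0.756000, 3.130200)
  → (-1.656480, -0.727584)
0.160000: (-1.656480, -0.727584)
  k1 = (-0.727584, 3.064488)
  predictor → (-1.772893, -0.237266)
  k2 = (-0.237266, 3.279853)
  → (-1.733668, -0.220037)
(x_1(0.32), x_2(0.32)) ≈ (-1.7337, -0.2200)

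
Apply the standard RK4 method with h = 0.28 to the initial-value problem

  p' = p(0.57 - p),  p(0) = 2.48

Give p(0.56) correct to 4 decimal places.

1.2944

RK4: k1 = f(t_n, p_n); k2 = f(t_n + h/2, p_n + (h/2)·k1); k3 = f(t_n + h/2, p_n + (h/2)·k2); k4 = f(t_n + h, p_n + h·k3); p_{n+1} = p_n + (h/6)·(k1 + 2k2 + 2k3 + k4).
t=0.000000, p=2.480000:
  k1 = f(0.000000, 2.480000) = -4.736800
  k2 = f(0.140000, 1.816848) = -2.265333
  k3 = f(0.140000, 2.162853) = -3.445108
  k4 = f(0.280000, 1.515370) = -1.432585
  p ← 2.480000 + (0.28/6)·(k1 + 2k2 + 2k3 + k4) = 1.659121
t=0.280000, p=1.659121:
  k1 = f(0.280000, 1.659121) = -1.806983
  k2 = f(0.420000, 1.406143) = -1.175737
  k3 = f(0.420000, 1.494518) = -1.381708
  k4 = f(0.560000, 1.272243) = -0.893423
  p ← 1.659121 + (0.28/6)·(k1 + 2k2 + 2k3 + k4) = 1.294407
p(0.56) ≈ 1.2944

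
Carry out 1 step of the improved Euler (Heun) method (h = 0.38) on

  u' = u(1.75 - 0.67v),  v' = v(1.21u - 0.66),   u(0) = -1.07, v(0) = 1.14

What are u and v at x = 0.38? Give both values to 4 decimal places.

Heun on (u,v): k1 = f(x_n, state_n); k2 = f(x_n + h, state_n + h·k1); state_{n+1} = state_n + (h/2)·(k1 + k2).
0.000000: (-1.070000, 1.140000)
  k1 = (-1.055234, -2.228358)
  predictor → (-1.470989, 0.293224)
  k2 = (-2.285240, -0.715436)
  → (-1.704690, 0.580679)
(u(0.38), v(0.38)) ≈ (-1.7047, 0.5807)

-1.7047, 0.5807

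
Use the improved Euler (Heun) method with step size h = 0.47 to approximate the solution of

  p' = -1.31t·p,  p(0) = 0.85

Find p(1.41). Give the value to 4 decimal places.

0.2493

Heun: k1 = f(t_n, p_n); k2 = f(t_n + h, p_n + h·k1); p_{n+1} = p_n + (h/2)·(k1 + k2).
t=0.000000, p=0.850000:
  k1 = f(0.000000, 0.850000) = 0.000000
  k2 = f(0.470000, 0.850000) = -0.523345
  p ← 0.850000 + (0.47/2)·(0.000000 + (-0.523345)) = 0.727014
t=0.470000, p=0.727014:
  k1 = f(0.470000, 0.727014) = -0.447622
  k2 = f(0.940000, 0.516631) = -0.636180
  p ← 0.727014 + (0.47/2)·(-0.447622 + (-0.636180)) = 0.472320
t=0.940000, p=0.472320:
  k1 = f(0.940000, 0.472320) = -0.581615
  k2 = f(1.410000, 0.198961) = -0.367501
  p ← 0.472320 + (0.47/2)·(-0.581615 + (-0.367501)) = 0.249278
p(1.41) ≈ 0.2493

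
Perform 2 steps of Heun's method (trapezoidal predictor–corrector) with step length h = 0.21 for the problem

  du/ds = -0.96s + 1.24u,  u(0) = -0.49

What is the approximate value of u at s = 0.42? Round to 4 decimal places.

Heun: k1 = f(s_n, u_n); k2 = f(s_n + h, u_n + h·k1); u_{n+1} = u_n + (h/2)·(k1 + k2).
s=0.000000, u=-0.490000:
  k1 = f(0.000000, -0.490000) = -0.607600
  k2 = f(0.210000, -0.617596) = -0.967419
  u ← -0.490000 + (0.21/2)·(-0.607600 + (-0.967419)) = -0.655377
s=0.210000, u=-0.655377:
  k1 = f(0.210000, -0.655377) = -1.014267
  k2 = f(0.420000, -0.868373) = -1.479983
  u ← -0.655377 + (0.21/2)·(-1.014267 + (-1.479983)) = -0.917273
u(0.42) ≈ -0.9173

-0.9173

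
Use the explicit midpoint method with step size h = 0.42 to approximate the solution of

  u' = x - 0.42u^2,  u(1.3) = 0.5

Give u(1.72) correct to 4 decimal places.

Midpoint: k1 = f(x_n, u_n); k2 = f(x_n + h/2, u_n + (h/2)·k1); u_{n+1} = u_n + h·k2.
x=1.300000, u=0.500000:
  k1 = f(1.300000, 0.500000) = 1.195000
  k2 = f(1.510000, 0.750950) = 1.273151
  u ← 0.500000 + 0.42·1.273151 = 1.034723
u(1.72) ≈ 1.0347

1.0347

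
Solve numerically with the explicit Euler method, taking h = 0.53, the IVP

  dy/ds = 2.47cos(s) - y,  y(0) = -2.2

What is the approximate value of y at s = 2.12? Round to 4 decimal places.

0.5537

Euler: y_{n+1} = y_n + h·f(s_n, y_n).
s=0.000000, y=-2.200000: f=4.670000 → y ← -2.200000 + 0.53·4.670000 = 0.275100
s=0.530000, y=0.275100: f=1.856033 → y ← 0.275100 + 0.53·1.856033 = 1.258798
s=1.060000, y=1.258798: f=-0.051284 → y ← 1.258798 + 0.53·(-0.051284) = 1.231617
s=1.590000, y=1.231617: f=-1.279048 → y ← 1.231617 + 0.53·(-1.279048) = 0.553722
y(2.12) ≈ 0.5537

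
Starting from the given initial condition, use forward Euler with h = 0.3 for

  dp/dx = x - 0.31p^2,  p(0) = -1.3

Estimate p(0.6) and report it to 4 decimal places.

-1.5646

Euler: p_{n+1} = p_n + h·f(x_n, p_n).
x=0.000000, p=-1.300000: f=-0.523900 → p ← -1.300000 + 0.3·(-0.523900) = -1.457170
x=0.300000, p=-1.457170: f=-0.358237 → p ← -1.457170 + 0.3·(-0.358237) = -1.564641
p(0.6) ≈ -1.5646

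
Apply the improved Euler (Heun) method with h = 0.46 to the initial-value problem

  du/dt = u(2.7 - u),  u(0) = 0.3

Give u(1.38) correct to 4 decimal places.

Heun: k1 = f(t_n, u_n); k2 = f(t_n + h, u_n + h·k1); u_{n+1} = u_n + (h/2)·(k1 + k2).
t=0.000000, u=0.300000:
  k1 = f(0.000000, 0.300000) = 0.720000
  k2 = f(0.460000, 0.631200) = 1.305827
  u ← 0.300000 + (0.46/2)·(0.720000 + 1.305827) = 0.765940
t=0.460000, u=0.765940:
  k1 = f(0.460000, 0.765940) = 1.481374
  k2 = f(0.920000, 1.447372) = 1.813019
  u ← 0.765940 + (0.46/2)·(1.481374 + 1.813019) = 1.523650
t=0.920000, u=1.523650:
  k1 = f(0.920000, 1.523650) = 1.792346
  k2 = f(1.380000, 2.348129) = 0.826238
  u ← 1.523650 + (0.46/2)·(1.792346 + 0.826238) = 2.125925
u(1.38) ≈ 2.1259

2.1259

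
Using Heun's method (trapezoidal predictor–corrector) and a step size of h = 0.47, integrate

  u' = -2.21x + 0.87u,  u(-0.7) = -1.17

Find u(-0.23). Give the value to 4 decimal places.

Heun: k1 = f(x_n, u_n); k2 = f(x_n + h, u_n + h·k1); u_{n+1} = u_n + (h/2)·(k1 + k2).
x=-0.700000, u=-1.170000:
  k1 = f(-0.700000, -1.170000) = 0.529100
  k2 = f(-0.230000, -0.921323) = -0.293251
  u ← -1.170000 + (0.47/2)·(0.529100 + (-0.293251)) = -1.114575
u(-0.23) ≈ -1.1146

-1.1146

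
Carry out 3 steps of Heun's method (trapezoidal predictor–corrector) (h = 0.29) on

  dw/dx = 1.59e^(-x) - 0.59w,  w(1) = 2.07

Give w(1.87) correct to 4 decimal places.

1.4970

Heun: k1 = f(x_n, w_n); k2 = f(x_n + h, w_n + h·k1); w_{n+1} = w_n + (h/2)·(k1 + k2).
x=1.000000, w=2.070000:
  k1 = f(1.000000, 2.070000) = -0.636372
  k2 = f(1.290000, 1.885452) = -0.674736
  w ← 2.070000 + (0.29/2)·(-0.636372 + (-0.674736)) = 1.879889
x=1.290000, w=1.879889:
  k1 = f(1.290000, 1.879889) = -0.671454
  k2 = f(1.580000, 1.685168) = -0.666749
  w ← 1.879889 + (0.29/2)·(-0.671454 + (-0.666749)) = 1.685850
x=1.580000, w=1.685850:
  k1 = f(1.580000, 1.685850) = -0.667151
  k2 = f(1.870000, 1.492376) = -0.635445
  w ← 1.685850 + (0.29/2)·(-0.667151 + (-0.635445)) = 1.496973
w(1.87) ≈ 1.4970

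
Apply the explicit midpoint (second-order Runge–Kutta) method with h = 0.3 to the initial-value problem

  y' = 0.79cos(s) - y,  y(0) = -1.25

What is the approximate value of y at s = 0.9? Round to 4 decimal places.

-0.1288

Midpoint: k1 = f(s_n, y_n); k2 = f(s_n + h/2, y_n + (h/2)·k1); y_{n+1} = y_n + h·k2.
s=0.000000, y=-1.250000:
  k1 = f(0.000000, -1.250000) = 2.040000
  k2 = f(0.150000, -0.944000) = 1.725129
  y ← -1.250000 + 0.3·1.725129 = -0.732461
s=0.300000, y=-0.732461:
  k1 = f(0.300000, -0.732461) = 1.487177
  k2 = f(0.450000, -0.509385) = 1.220738
  y ← -0.732461 + 0.3·1.220738 = -0.366240
s=0.600000, y=-0.366240:
  k1 = f(0.600000, -0.366240) = 1.018255
  k2 = f(0.750000, -0.213502) = 0.791536
  y ← -0.366240 + 0.3·0.791536 = -0.128779
y(0.9) ≈ -0.1288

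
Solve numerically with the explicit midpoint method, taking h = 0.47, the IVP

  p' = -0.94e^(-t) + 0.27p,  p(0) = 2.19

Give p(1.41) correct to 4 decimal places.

Midpoint: k1 = f(t_n, p_n); k2 = f(t_n + h/2, p_n + (h/2)·k1); p_{n+1} = p_n + h·k2.
t=0.000000, p=2.190000:
  k1 = f(0.000000, 2.190000) = -0.348700
  k2 = f(0.235000, 2.108055) = -0.173962
  p ← 2.190000 + 0.47·(-0.173962) = 2.108238
t=0.470000, p=2.108238:
  k1 = f(0.470000, 2.108238) = -0.018278
  k2 = f(0.705000, 2.103943) = 0.103602
  p ← 2.108238 + 0.47·0.103602 = 2.156931
t=0.940000, p=2.156931:
  k1 = f(0.940000, 2.156931) = 0.215181
  k2 = f(1.175000, 2.207499) = 0.305735
  p ← 2.156931 + 0.47·0.305735 = 2.300627
p(1.41) ≈ 2.3006

2.3006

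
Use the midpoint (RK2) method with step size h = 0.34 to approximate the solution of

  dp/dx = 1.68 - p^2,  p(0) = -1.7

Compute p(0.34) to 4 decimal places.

Midpoint: k1 = f(x_n, p_n); k2 = f(x_n + h/2, p_n + (h/2)·k1); p_{n+1} = p_n + h·k2.
x=0.000000, p=-1.700000:
  k1 = f(0.000000, -1.700000) = -1.210000
  k2 = f(0.170000, -1.905700) = -1.951692
  p ← -1.700000 + 0.34·(-1.951692) = -2.363575
p(0.34) ≈ -2.3636

-2.3636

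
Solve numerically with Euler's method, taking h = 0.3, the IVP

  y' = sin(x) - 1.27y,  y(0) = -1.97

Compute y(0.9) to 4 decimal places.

-0.2430

Euler: y_{n+1} = y_n + h·f(x_n, y_n).
x=0.000000, y=-1.970000: f=2.501900 → y ← -1.970000 + 0.3·2.501900 = -1.219430
x=0.300000, y=-1.219430: f=1.844196 → y ← -1.219430 + 0.3·1.844196 = -0.666171
x=0.600000, y=-0.666171: f=1.410680 → y ← -0.666171 + 0.3·1.410680 = -0.242967
y(0.9) ≈ -0.2430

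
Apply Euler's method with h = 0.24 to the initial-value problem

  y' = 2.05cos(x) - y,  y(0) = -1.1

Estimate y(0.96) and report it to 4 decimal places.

0.8266

Euler: y_{n+1} = y_n + h·f(x_n, y_n).
x=0.000000, y=-1.100000: f=3.150000 → y ← -1.100000 + 0.24·3.150000 = -0.344000
x=0.240000, y=-0.344000: f=2.335243 → y ← -0.344000 + 0.24·2.335243 = 0.216458
x=0.480000, y=0.216458: f=1.601881 → y ← 0.216458 + 0.24·1.601881 = 0.600910
x=0.720000, y=0.600910: f=0.940292 → y ← 0.600910 + 0.24·0.940292 = 0.826580
y(0.96) ≈ 0.8266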